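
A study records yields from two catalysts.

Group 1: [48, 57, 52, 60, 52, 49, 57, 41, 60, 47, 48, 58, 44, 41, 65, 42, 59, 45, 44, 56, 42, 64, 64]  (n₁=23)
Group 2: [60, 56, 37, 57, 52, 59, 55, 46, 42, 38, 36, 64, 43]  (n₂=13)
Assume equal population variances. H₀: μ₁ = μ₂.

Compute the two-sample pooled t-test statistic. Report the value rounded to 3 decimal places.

x̄₁=51.957, s₁=8.037, n₁=23
x̄₂=49.615, s₂=9.691, n₂=13
s_p² = [22·8.037² + 12·9.691²]/34 = 74.9422
SE = √(s_p²·(1/23+1/13)) = 3.0039
t = (51.957−49.615)/3.0039 = 0.7794
df = 34

test statistic = 0.779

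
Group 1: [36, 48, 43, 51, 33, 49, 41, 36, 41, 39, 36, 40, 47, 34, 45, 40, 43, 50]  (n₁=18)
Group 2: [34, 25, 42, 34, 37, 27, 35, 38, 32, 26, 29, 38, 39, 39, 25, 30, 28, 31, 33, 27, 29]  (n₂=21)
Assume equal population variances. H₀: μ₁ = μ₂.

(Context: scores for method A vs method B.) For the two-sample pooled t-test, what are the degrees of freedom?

df = n₁ + n₂ − 2 = 18 + 21 − 2 = 37

degrees of freedom = 37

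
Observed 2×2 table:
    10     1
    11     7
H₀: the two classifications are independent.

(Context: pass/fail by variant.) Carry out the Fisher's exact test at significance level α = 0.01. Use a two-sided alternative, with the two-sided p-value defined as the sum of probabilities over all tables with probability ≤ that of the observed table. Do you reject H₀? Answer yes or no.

Margins: r₁=11, r₂=18, c₁=21, c₂=8, n=29
p_obs = C(11,10)·C(18,11)/C(29,21); sum pmf over tables with pmf ≤ p_obs
p-value (two-sided) = 0.10965
At α=0.01: p ≥ α → fail to reject H₀

reject H₀: no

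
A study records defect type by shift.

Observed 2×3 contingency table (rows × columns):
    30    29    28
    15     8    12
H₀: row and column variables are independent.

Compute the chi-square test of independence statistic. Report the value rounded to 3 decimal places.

test statistic = 1.411

Row totals [87, 35], col totals [45, 37, 40], n=122
χ² = (30−32.09)²/32.09 + (29−26.39)²/26.39 + (28−28.52)²/28.52 + (15−12.91)²/12.91 + (8−10.61)²/10.61 + (12−11.48)²/11.48 = 1.4114
df = 2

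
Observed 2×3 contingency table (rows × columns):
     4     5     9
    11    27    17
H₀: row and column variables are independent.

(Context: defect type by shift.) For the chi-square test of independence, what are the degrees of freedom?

df = (r−1)(c−1) = (2−1)·(3−1) = 2

degrees of freedom = 2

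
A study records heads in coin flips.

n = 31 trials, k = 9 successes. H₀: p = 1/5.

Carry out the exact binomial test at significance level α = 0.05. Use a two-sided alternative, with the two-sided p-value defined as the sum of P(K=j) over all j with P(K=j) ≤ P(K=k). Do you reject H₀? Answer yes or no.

Exact binomial: n=31, k=9, p₀=1/5=0.2000
P(X=j) = C(n,j)·p₀^j·(1−p₀)^(n−j); p = Σ P(X=j) over j with P(X=j) ≤ P(X=9)
p-value (two-sided) = 0.25777
At α=0.05: p ≥ α → fail to reject H₀

reject H₀: no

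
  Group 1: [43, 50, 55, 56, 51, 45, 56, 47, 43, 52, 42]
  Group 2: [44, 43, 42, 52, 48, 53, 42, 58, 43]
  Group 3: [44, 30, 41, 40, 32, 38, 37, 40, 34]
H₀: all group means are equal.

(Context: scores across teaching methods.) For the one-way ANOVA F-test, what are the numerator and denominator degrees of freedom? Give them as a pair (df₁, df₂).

k = 3 groups, N = 29 total
df = (k−1, N−k) = (3−1, 29−3) = (2, 26)

degrees of freedom = [2, 26]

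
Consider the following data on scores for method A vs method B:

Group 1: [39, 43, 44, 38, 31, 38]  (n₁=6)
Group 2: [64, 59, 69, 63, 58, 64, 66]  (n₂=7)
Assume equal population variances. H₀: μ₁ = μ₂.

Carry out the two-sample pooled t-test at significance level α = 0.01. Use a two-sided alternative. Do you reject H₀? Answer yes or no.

reject H₀: yes

x̄₁=38.833, s₁=4.622, n₁=6
x̄₂=63.286, s₂=3.817, n₂=7
s_p² = [5·4.622² + 6·3.817²]/11 = 17.6602
SE = √(s_p²·(1/6+1/7)) = 2.3380
t = (38.833−63.286)/2.3380 = -10.4587
df = 11
p-value (two-sided) = 0.00000
At α=0.01: p < α → reject H₀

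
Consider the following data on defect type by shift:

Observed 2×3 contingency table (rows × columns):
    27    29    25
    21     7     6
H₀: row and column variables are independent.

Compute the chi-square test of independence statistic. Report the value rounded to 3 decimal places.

test statistic = 7.961

Row totals [81, 34], col totals [48, 36, 31], n=115
χ² = (27−33.81)²/33.81 + (29−25.36)²/25.36 + (25−21.83)²/21.83 + (21−14.19)²/14.19 + (7−10.64)²/10.64 + (6−9.17)²/9.17 = 7.9606
df = 2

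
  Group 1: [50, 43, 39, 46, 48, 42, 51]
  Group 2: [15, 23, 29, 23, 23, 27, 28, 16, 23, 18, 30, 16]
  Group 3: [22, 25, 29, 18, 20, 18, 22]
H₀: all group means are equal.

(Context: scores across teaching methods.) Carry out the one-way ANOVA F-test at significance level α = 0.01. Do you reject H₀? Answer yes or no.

reject H₀: yes

Group means [45.57, 22.58, 22.00], grand mean 28.615
SSB = Σnᵢ(x̄ᵢ−x̄)² = 2755.523; SSW = ΣΣ(x−x̄ᵢ)² = 522.631
MSB = 2755.523/2 = 1377.7614; MSW = 522.631/23 = 22.7231
F = MSB/MSW = 60.6327
df = (2, 23)
p-value (upper-tail) = 0.00000
At α=0.01: p < α → reject H₀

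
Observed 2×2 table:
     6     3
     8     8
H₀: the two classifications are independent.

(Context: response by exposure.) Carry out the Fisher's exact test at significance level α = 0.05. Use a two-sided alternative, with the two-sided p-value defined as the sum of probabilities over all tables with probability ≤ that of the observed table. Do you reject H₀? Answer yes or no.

reject H₀: no

Margins: r₁=9, r₂=16, c₁=14, c₂=11, n=25
p_obs = C(9,6)·C(16,8)/C(25,14); sum pmf over tables with pmf ≤ p_obs
p-value (two-sided) = 0.67662
At α=0.05: p ≥ α → fail to reject H₀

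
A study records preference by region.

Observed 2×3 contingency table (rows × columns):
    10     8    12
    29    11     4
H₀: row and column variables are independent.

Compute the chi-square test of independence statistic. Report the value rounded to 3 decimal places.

Row totals [30, 44], col totals [39, 19, 16], n=74
χ² = (10−15.81)²/15.81 + (8−7.70)²/7.70 + (12−6.49)²/6.49 + (29−23.19)²/23.19 + (11−11.30)²/11.30 + (4−9.51)²/9.51 = 11.4928
df = 2

test statistic = 11.493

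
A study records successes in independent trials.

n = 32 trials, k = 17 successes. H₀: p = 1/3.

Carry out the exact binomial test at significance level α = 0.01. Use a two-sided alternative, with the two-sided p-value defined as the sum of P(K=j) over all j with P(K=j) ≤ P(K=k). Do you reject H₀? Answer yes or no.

reject H₀: no

Exact binomial: n=32, k=17, p₀=1/3=0.3333
P(X=j) = C(n,j)·p₀^j·(1−p₀)^(n−j); p = Σ P(X=j) over j with P(X=j) ≤ P(X=17)
p-value (two-sided) = 0.02337
At α=0.01: p ≥ α → fail to reject H₀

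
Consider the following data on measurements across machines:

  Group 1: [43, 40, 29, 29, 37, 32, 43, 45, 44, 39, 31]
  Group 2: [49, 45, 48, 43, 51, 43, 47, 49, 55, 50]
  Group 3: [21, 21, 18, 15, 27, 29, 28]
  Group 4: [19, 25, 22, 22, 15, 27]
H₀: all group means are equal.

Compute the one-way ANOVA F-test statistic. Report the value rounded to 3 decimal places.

Group means [37.45, 48.00, 22.71, 21.67], grand mean 34.735
SSB = Σnᵢ(x̄ᵢ−x̄)² = 3877.128; SSW = ΣΣ(x−x̄ᵢ)² = 773.489
MSB = 3877.128/3 = 1292.3762; MSW = 773.489/30 = 25.7830
F = MSB/MSW = 50.1252
df = (3, 30)

test statistic = 50.125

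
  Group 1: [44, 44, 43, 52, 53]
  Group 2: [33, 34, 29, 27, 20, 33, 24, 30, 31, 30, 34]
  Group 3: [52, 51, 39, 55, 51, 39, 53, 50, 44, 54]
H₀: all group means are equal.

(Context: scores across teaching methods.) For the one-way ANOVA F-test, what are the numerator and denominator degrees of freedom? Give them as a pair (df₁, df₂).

degrees of freedom = [2, 23]

k = 3 groups, N = 26 total
df = (k−1, N−k) = (3−1, 26−3) = (2, 23)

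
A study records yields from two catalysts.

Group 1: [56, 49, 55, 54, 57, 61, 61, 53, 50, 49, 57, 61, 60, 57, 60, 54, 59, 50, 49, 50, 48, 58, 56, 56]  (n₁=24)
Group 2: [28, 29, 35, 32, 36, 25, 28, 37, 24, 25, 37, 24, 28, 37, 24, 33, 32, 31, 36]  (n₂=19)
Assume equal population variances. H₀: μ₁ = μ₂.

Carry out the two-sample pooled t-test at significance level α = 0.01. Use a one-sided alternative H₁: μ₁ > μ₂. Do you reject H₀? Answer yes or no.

reject H₀: yes

x̄₁=55.000, s₁=4.354, n₁=24
x̄₂=30.579, s₂=4.868, n₂=19
s_p² = [23·4.354² + 18·4.868²]/41 = 21.0398
SE = √(s_p²·(1/24+1/19)) = 1.4086
t = (55.000−30.579)/1.4086 = 17.3377
df = 41
p-value (one-sided, H₁ greater) = 0.00000
At α=0.01: p < α → reject H₀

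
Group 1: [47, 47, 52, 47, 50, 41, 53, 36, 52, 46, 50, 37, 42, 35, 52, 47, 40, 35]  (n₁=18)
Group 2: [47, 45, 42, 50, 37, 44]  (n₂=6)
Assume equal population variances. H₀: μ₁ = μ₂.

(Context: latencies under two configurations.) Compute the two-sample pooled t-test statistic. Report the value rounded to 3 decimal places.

test statistic = 0.279

x̄₁=44.944, s₁=6.292, n₁=18
x̄₂=44.167, s₂=4.446, n₂=6
s_p² = [17·6.292² + 5·4.446²]/22 = 35.0808
SE = √(s_p²·(1/18+1/6)) = 2.7921
t = (44.944−44.167)/2.7921 = 0.2786
df = 22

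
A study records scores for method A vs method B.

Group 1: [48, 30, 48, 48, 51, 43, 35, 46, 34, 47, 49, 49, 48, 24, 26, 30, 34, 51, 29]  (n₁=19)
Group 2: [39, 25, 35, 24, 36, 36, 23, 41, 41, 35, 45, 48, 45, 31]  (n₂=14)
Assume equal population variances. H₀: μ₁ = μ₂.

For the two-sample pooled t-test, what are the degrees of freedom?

degrees of freedom = 31

df = n₁ + n₂ − 2 = 19 + 14 − 2 = 31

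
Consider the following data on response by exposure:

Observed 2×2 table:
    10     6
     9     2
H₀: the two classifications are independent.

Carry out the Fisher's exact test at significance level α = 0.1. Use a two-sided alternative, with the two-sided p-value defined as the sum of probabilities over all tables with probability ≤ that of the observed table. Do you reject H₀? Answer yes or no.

Margins: r₁=16, r₂=11, c₁=19, c₂=8, n=27
p_obs = C(16,10)·C(11,9)/C(27,19); sum pmf over tables with pmf ≤ p_obs
p-value (two-sided) = 0.40483
At α=0.1: p ≥ α → fail to reject H₀

reject H₀: no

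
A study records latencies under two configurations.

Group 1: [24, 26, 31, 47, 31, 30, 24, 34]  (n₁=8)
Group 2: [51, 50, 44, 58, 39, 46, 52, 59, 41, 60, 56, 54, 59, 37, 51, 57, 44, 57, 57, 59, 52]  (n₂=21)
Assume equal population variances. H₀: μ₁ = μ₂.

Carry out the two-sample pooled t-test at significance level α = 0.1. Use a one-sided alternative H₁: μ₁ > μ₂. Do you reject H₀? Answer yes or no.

x̄₁=30.875, s₁=7.453, n₁=8
x̄₂=51.571, s₂=7.152, n₂=21
s_p² = [7·7.453² + 20·7.152²]/27 = 52.2970
SE = √(s_p²·(1/8+1/21)) = 3.0046
t = (30.875−51.571)/3.0046 = -6.8883
df = 27
p-value (one-sided, H₁ greater) = 1.00000
At α=0.1: p ≥ α → fail to reject H₀

reject H₀: no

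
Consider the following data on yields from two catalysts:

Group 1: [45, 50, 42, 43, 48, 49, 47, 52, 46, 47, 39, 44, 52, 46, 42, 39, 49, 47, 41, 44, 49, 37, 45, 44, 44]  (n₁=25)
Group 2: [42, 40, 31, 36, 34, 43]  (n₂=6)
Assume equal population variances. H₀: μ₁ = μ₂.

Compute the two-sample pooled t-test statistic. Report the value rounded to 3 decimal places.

test statistic = 4.078

x̄₁=45.240, s₁=3.929, n₁=25
x̄₂=37.667, s₂=4.761, n₂=6
s_p² = [24·3.929² + 5·4.761²]/29 = 16.6860
SE = √(s_p²·(1/25+1/6)) = 1.8570
t = (45.240−37.667)/1.8570 = 4.0783
df = 29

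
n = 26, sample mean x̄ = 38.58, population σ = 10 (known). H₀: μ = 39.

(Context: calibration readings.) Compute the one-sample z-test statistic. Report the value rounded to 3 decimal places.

SE = σ/√n = 10/√26 = 1.9612
z = (x̄−μ₀)/SE = (38.58−39)/1.9612 = -0.2142

test statistic = -0.214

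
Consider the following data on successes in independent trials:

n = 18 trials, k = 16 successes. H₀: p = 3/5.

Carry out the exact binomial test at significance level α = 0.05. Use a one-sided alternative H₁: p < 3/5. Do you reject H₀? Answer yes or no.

reject H₀: no

Exact binomial: n=18, k=16, p₀=3/5=0.6000
P(X≤16) from Σ C(n,i)·p₀^i·(1−p₀)^(n−i)
p-value (one-sided, H₁ less) = 0.99868
At α=0.05: p ≥ α → fail to reject H₀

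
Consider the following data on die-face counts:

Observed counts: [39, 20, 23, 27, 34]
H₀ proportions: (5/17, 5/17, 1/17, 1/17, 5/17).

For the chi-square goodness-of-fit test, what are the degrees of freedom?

degrees of freedom = 4

df = k − 1 = 5 − 1 = 4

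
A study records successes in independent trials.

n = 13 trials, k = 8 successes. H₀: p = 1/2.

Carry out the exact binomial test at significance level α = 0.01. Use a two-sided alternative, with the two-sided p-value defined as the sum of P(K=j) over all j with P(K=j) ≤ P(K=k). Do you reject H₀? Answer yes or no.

Exact binomial: n=13, k=8, p₀=1/2=0.5000
P(X=j) = C(n,j)·p₀^j·(1−p₀)^(n−j); p = Σ P(X=j) over j with P(X=j) ≤ P(X=8)
p-value (two-sided) = 0.58105
At α=0.01: p ≥ α → fail to reject H₀

reject H₀: no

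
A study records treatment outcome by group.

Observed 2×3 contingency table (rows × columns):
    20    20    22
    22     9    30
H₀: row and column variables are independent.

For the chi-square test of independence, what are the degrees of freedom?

df = (r−1)(c−1) = (2−1)·(3−1) = 2

degrees of freedom = 2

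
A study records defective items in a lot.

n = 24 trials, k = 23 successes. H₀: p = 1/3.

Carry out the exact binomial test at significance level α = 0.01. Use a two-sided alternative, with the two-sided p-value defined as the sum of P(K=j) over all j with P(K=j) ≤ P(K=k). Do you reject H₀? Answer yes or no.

reject H₀: yes

Exact binomial: n=24, k=23, p₀=1/3=0.3333
P(X=j) = C(n,j)·p₀^j·(1−p₀)^(n−j); p = Σ P(X=j) over j with P(X=j) ≤ P(X=23)
p-value (two-sided) = 0.00000
At α=0.01: p < α → reject H₀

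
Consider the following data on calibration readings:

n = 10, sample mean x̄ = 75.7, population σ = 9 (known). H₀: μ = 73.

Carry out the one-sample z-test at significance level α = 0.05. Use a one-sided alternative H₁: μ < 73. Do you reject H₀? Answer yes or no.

reject H₀: no

SE = σ/√n = 9/√10 = 2.8460
z = (x̄−μ₀)/SE = (75.7−73)/2.8460 = 0.9487
p-value (one-sided, H₁ less) = 0.82861
At α=0.05: p ≥ α → fail to reject H₀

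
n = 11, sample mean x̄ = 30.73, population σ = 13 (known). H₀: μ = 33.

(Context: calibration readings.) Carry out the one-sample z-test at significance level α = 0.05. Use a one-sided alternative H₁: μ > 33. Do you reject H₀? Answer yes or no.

SE = σ/√n = 13/√11 = 3.9196
z = (x̄−μ₀)/SE = (30.73−33)/3.9196 = -0.5791
p-value (one-sided, H₁ greater) = 0.71875
At α=0.05: p ≥ α → fail to reject H₀

reject H₀: no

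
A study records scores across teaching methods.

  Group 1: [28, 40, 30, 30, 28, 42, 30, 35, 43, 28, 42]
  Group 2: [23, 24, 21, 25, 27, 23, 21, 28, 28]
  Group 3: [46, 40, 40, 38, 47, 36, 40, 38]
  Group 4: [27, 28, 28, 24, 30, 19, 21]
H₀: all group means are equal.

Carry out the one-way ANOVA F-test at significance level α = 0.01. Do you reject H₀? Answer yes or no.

reject H₀: yes

Group means [34.18, 24.44, 40.62, 25.29], grand mean 31.371
SSB = Σnᵢ(x̄ᵢ−x̄)² = 1463.009; SSW = ΣΣ(x−x̄ᵢ)² = 667.162
MSB = 1463.009/3 = 487.6698; MSW = 667.162/31 = 21.5214
F = MSB/MSW = 22.6598
df = (3, 31)
p-value (upper-tail) = 0.00000
At α=0.01: p < α → reject H₀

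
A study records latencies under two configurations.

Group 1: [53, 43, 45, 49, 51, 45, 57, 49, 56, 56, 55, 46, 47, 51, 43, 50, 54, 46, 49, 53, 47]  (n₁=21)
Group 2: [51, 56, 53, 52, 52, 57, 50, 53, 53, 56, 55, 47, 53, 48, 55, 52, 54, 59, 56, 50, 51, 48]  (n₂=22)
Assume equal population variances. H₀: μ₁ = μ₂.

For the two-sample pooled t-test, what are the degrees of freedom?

df = n₁ + n₂ − 2 = 21 + 22 − 2 = 41

degrees of freedom = 41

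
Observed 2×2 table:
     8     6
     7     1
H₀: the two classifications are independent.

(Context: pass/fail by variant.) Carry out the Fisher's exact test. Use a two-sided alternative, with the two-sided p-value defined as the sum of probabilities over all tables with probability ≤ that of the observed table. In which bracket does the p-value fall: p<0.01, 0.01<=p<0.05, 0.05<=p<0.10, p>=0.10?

p-value bracket: p>=0.10

Margins: r₁=14, r₂=8, c₁=15, c₂=7, n=22
p_obs = C(14,8)·C(8,7)/C(22,15); sum pmf over tables with pmf ≤ p_obs
p-value (two-sided) = 0.19322
→ bracket: p>=0.10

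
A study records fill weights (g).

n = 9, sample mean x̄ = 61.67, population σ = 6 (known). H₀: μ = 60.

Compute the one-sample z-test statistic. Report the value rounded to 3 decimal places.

test statistic = 0.835

SE = σ/√n = 6/√9 = 2.0000
z = (x̄−μ₀)/SE = (61.67−60)/2.0000 = 0.8350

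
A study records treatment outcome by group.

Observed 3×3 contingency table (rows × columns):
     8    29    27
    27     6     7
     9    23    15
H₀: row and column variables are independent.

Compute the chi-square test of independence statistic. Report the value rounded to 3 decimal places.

Row totals [64, 40, 47], col totals [44, 58, 49], n=151
χ² = (8−18.65)²/18.65 + (29−24.58)²/24.58 + (27−20.77)²/20.77 + (27−11.66)²/11.66 + (6−15.36)²/15.36 + (7−12.98)²/12.98 + (9−13.70)²/13.70 + (23−18.05)²/18.05 + (15−15.25)²/15.25 = 40.3770
df = 4

test statistic = 40.377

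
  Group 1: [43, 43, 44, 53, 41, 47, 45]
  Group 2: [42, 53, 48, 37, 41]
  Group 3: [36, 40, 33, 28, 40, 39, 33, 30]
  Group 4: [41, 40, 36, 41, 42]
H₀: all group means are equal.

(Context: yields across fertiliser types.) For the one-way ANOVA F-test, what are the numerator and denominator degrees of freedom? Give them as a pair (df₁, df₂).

degrees of freedom = [3, 21]

k = 4 groups, N = 25 total
df = (k−1, N−k) = (4−1, 25−4) = (3, 21)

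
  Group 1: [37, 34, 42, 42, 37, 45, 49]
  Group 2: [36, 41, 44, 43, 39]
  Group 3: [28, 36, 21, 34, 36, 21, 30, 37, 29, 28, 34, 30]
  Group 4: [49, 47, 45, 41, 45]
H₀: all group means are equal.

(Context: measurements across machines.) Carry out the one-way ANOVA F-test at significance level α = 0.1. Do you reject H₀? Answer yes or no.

reject H₀: yes

Group means [40.86, 40.60, 30.33, 45.40], grand mean 37.241
SSB = Σnᵢ(x̄ᵢ−x̄)² = 1053.387; SSW = ΣΣ(x−x̄ᵢ)² = 561.924
MSB = 1053.387/3 = 351.1288; MSW = 561.924/25 = 22.4770
F = MSB/MSW = 15.6217
df = (3, 25)
p-value (upper-tail) = 0.00001
At α=0.1: p < α → reject H₀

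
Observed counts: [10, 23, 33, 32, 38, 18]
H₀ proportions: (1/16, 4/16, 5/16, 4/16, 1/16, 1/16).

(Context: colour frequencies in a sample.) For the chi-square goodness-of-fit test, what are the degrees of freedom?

df = k − 1 = 6 − 1 = 5

degrees of freedom = 5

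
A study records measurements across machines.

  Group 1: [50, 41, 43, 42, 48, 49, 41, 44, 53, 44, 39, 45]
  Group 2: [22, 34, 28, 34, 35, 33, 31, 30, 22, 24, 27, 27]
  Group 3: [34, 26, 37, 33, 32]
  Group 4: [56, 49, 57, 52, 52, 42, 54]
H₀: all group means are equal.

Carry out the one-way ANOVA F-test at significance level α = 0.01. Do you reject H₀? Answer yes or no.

reject H₀: yes

Group means [44.92, 28.92, 32.40, 51.71], grand mean 39.167
SSB = Σnᵢ(x̄ᵢ−x̄)² = 2988.538; SSW = ΣΣ(x−x̄ᵢ)² = 654.462
MSB = 2988.538/3 = 996.1794; MSW = 654.462/32 = 20.4519
F = MSB/MSW = 48.7083
df = (3, 32)
p-value (upper-tail) = 0.00000
At α=0.01: p < α → reject H₀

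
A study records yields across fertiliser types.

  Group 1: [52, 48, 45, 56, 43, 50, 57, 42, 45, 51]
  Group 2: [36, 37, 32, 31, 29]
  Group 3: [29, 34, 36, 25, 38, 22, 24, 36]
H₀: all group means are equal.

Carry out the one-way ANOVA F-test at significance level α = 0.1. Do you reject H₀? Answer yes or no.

reject H₀: yes

Group means [48.90, 33.00, 30.50], grand mean 39.043
SSB = Σnᵢ(x̄ᵢ−x̄)² = 1738.057; SSW = ΣΣ(x−x̄ᵢ)² = 566.900
MSB = 1738.057/2 = 869.0283; MSW = 566.900/20 = 28.3450
F = MSB/MSW = 30.6590
df = (2, 20)
p-value (upper-tail) = 0.00000
At α=0.1: p < α → reject H₀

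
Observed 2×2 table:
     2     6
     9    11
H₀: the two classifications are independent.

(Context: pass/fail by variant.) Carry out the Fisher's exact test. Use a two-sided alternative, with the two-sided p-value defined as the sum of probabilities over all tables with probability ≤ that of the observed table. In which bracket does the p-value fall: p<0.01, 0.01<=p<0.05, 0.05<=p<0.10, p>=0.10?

p-value bracket: p>=0.10

Margins: r₁=8, r₂=20, c₁=11, c₂=17, n=28
p_obs = C(8,2)·C(20,9)/C(28,11); sum pmf over tables with pmf ≤ p_obs
p-value (two-sided) = 0.41880
→ bracket: p>=0.10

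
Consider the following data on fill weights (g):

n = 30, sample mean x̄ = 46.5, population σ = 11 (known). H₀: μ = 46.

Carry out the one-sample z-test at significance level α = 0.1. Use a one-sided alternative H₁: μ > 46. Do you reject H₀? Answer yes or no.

reject H₀: no

SE = σ/√n = 11/√30 = 2.0083
z = (x̄−μ₀)/SE = (46.5−46)/2.0083 = 0.2490
p-value (one-sided, H₁ greater) = 0.40169
At α=0.1: p ≥ α → fail to reject H₀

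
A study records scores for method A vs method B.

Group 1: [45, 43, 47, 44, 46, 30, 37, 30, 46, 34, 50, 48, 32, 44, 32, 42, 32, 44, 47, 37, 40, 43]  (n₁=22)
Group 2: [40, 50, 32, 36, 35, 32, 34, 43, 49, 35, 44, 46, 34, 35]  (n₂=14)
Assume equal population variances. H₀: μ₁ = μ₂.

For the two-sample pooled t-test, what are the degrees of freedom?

degrees of freedom = 34

df = n₁ + n₂ − 2 = 22 + 14 − 2 = 34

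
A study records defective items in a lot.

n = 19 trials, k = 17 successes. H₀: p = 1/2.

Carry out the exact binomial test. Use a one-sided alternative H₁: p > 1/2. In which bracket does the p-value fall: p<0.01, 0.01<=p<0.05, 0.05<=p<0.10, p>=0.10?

p-value bracket: p<0.01

Exact binomial: n=19, k=17, p₀=1/2=0.5000
P(X≥17) from Σ C(n,i)·p₀^i·(1−p₀)^(n−i)
p-value (one-sided, H₁ greater) = 0.00036
→ bracket: p<0.01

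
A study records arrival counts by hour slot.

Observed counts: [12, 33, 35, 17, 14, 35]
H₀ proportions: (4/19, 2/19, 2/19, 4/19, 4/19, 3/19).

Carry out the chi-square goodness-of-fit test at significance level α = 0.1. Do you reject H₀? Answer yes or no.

n = 146; E_i = n·p_i = [30.74, 15.37, 15.37, 30.74, 30.74, 23.05]
χ² = (12−30.74)²/30.74 + (33−15.37)²/15.37 + (35−15.37)²/15.37 + (17−30.74)²/30.74 + (14−30.74)²/30.74 + (35−23.05)²/23.05 = 78.1718
df = 5
p-value (upper-tail) = 0.00000
At α=0.1: p < α → reject H₀

reject H₀: yes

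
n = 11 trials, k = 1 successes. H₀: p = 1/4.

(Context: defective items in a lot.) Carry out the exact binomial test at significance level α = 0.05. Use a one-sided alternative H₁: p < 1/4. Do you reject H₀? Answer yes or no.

reject H₀: no

Exact binomial: n=11, k=1, p₀=1/4=0.2500
P(X≤1) from Σ C(n,i)·p₀^i·(1−p₀)^(n−i)
p-value (one-sided, H₁ less) = 0.19710
At α=0.05: p ≥ α → fail to reject H₀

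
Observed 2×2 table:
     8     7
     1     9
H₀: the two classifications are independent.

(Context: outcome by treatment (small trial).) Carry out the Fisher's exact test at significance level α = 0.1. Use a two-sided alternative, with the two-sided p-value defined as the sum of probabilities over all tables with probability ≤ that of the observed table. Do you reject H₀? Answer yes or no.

Margins: r₁=15, r₂=10, c₁=9, c₂=16, n=25
p_obs = C(15,8)·C(10,1)/C(25,9); sum pmf over tables with pmf ≤ p_obs
p-value (two-sided) = 0.04045
At α=0.1: p < α → reject H₀

reject H₀: yes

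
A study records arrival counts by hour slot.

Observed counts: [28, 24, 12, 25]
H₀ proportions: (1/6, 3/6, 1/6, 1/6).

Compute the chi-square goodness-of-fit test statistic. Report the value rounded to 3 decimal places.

n = 89; E_i = n·p_i = [14.83, 44.50, 14.83, 14.83]
χ² = (28−14.83)²/14.83 + (24−44.50)²/44.50 + (12−14.83)²/14.83 + (25−14.83)²/14.83 = 28.6404
df = 3

test statistic = 28.640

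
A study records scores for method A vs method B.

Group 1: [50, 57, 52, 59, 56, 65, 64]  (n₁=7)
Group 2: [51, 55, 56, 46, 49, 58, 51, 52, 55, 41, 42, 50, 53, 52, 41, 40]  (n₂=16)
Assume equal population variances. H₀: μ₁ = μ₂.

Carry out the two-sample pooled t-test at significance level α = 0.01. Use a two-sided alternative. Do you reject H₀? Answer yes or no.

reject H₀: yes

x̄₁=57.571, s₁=5.623, n₁=7
x̄₂=49.500, s₂=5.820, n₂=16
s_p² = [6·5.623² + 15·5.820²]/21 = 33.2245
SE = √(s_p²·(1/7+1/16)) = 2.6121
t = (57.571−49.500)/2.6121 = 3.0901
df = 21
p-value (two-sided) = 0.00555
At α=0.01: p < α → reject H₀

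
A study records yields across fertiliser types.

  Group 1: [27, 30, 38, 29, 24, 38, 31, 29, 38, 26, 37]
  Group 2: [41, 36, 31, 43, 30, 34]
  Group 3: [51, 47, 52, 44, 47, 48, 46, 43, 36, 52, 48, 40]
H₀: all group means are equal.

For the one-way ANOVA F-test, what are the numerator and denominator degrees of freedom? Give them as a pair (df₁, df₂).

k = 3 groups, N = 29 total
df = (k−1, N−k) = (3−1, 29−3) = (2, 26)

degrees of freedom = [2, 26]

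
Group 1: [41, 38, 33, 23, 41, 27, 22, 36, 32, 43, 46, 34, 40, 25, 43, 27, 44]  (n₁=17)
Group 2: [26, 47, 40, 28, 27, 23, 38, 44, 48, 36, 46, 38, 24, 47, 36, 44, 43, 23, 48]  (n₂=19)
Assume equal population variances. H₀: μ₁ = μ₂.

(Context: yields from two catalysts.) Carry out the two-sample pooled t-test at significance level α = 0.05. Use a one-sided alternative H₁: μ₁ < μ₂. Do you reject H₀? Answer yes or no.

reject H₀: no

x̄₁=35.000, s₁=7.874, n₁=17
x̄₂=37.158, s₂=9.227, n₂=19
s_p² = [16·7.874² + 18·9.227²]/34 = 74.2508
SE = √(s_p²·(1/17+1/19)) = 2.8767
t = (35.000−37.158)/2.8767 = -0.7501
df = 34
p-value (one-sided, H₁ less) = 0.22917
At α=0.05: p ≥ α → fail to reject H₀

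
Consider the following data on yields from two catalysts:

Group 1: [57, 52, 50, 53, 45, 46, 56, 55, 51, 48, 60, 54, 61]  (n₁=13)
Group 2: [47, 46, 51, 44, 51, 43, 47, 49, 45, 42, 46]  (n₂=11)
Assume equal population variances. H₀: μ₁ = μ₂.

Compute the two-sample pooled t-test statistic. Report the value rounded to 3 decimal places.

x̄₁=52.923, s₁=4.958, n₁=13
x̄₂=46.455, s₂=2.979, n₂=11
s_p² = [12·4.958² + 10·2.979²]/22 = 17.4387
SE = √(s_p²·(1/13+1/11)) = 1.7108
t = (52.923−46.455)/1.7108 = 3.7810
df = 22

test statistic = 3.781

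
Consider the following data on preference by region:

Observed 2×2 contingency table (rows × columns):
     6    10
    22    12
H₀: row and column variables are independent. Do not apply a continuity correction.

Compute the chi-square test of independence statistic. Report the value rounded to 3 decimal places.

Row totals [16, 34], col totals [28, 22], n=50
χ² = (6−8.96)²/8.96 + (10−7.04)²/7.04 + (22−19.04)²/19.04 + (12−14.96)²/14.96 = 3.2682
df = 1

test statistic = 3.268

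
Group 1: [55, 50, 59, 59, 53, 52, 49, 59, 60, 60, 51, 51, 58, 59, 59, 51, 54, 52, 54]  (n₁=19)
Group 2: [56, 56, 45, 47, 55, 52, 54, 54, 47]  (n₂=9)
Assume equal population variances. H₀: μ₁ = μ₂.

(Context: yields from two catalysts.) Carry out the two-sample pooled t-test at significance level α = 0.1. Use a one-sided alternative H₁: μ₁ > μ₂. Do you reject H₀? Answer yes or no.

reject H₀: yes

x̄₁=55.000, s₁=3.887, n₁=19
x̄₂=51.778, s₂=4.295, n₂=9
s_p² = [18·3.887² + 8·4.295²]/26 = 16.1368
SE = √(s_p²·(1/19+1/9)) = 1.6255
t = (55.000−51.778)/1.6255 = 1.9823
df = 26
p-value (one-sided, H₁ greater) = 0.02905
At α=0.1: p < α → reject H₀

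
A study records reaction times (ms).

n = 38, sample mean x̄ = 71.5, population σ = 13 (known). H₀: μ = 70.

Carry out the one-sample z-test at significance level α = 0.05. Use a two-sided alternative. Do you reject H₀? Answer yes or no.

reject H₀: no

SE = σ/√n = 13/√38 = 2.1089
z = (x̄−μ₀)/SE = (71.5−70)/2.1089 = 0.7113
p-value (two-sided) = 0.47691
At α=0.05: p ≥ α → fail to reject H₀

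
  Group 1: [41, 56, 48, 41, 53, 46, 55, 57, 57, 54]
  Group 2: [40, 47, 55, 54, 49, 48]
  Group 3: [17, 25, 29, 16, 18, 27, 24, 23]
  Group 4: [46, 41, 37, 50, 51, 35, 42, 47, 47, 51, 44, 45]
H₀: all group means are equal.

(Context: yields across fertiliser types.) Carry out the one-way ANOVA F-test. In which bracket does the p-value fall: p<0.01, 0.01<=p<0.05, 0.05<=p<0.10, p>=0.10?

Group means [50.80, 48.83, 22.38, 44.67], grand mean 42.111
SSB = Σnᵢ(x̄ᵢ−x̄)² = 4220.581; SSW = ΣΣ(x−x̄ᵢ)² = 964.975
MSB = 4220.581/3 = 1406.8602; MSW = 964.975/32 = 30.1555
F = MSB/MSW = 46.6536
df = (3, 32)
p-value (upper-tail) = 0.00000
→ bracket: p<0.01

p-value bracket: p<0.01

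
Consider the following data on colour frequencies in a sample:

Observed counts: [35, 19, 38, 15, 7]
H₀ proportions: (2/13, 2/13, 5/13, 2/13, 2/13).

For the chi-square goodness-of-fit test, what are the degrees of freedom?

df = k − 1 = 5 − 1 = 4

degrees of freedom = 4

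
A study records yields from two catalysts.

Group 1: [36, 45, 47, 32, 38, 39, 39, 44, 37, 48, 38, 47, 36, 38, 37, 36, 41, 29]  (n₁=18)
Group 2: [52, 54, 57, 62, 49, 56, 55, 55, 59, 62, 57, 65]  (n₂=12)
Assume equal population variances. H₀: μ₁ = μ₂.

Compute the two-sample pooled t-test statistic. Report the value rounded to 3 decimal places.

test statistic = -9.572

x̄₁=39.278, s₁=5.200, n₁=18
x̄₂=56.917, s₂=4.522, n₂=12
s_p² = [17·5.200² + 11·4.522²]/28 = 24.4474
SE = √(s_p²·(1/18+1/12)) = 1.8427
t = (39.278−56.917)/1.8427 = -9.5724
df = 28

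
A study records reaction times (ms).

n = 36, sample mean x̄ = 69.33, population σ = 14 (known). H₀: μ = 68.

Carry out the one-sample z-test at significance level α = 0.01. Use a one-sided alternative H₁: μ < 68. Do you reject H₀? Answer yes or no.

reject H₀: no

SE = σ/√n = 14/√36 = 2.3333
z = (x̄−μ₀)/SE = (69.33−68)/2.3333 = 0.5700
p-value (one-sided, H₁ less) = 0.71566
At α=0.01: p ≥ α → fail to reject H₀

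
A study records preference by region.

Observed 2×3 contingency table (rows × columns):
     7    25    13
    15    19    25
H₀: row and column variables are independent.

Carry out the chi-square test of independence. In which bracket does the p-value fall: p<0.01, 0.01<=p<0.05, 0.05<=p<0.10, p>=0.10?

p-value bracket: 0.05<=p<0.10

Row totals [45, 59], col totals [22, 44, 38], n=104
χ² = (7−9.52)²/9.52 + (25−19.04)²/19.04 + (13−16.44)²/16.44 + (15−12.48)²/12.48 + (19−24.96)²/24.96 + (25−21.56)²/21.56 = 5.7361
df = 2
p-value (upper-tail) = 0.05681
→ bracket: 0.05<=p<0.10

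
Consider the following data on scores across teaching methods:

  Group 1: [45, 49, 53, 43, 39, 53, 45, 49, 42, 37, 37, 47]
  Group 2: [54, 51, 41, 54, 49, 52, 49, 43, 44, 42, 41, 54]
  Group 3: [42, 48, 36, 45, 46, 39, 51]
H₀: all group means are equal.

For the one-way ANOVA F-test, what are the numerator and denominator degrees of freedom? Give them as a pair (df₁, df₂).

k = 3 groups, N = 31 total
df = (k−1, N−k) = (3−1, 31−3) = (2, 28)

degrees of freedom = [2, 28]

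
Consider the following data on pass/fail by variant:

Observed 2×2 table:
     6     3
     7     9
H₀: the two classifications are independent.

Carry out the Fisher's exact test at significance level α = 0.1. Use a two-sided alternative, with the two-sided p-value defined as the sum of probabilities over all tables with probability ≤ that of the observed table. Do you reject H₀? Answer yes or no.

reject H₀: no

Margins: r₁=9, r₂=16, c₁=13, c₂=12, n=25
p_obs = C(9,6)·C(16,7)/C(25,13); sum pmf over tables with pmf ≤ p_obs
p-value (two-sided) = 0.41098
At α=0.1: p ≥ α → fail to reject H₀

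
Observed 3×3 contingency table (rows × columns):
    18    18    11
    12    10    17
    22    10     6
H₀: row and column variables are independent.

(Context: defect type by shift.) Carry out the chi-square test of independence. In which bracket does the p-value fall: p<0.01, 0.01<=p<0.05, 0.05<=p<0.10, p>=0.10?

Row totals [47, 39, 38], col totals [52, 38, 34], n=124
χ² = (18−19.71)²/19.71 + (18−14.40)²/14.40 + (11−12.89)²/12.89 + (12−16.35)²/16.35 + (10−11.95)²/11.95 + (17−10.69)²/10.69 + (22−15.94)²/15.94 + (10−11.65)²/11.65 + (6−10.42)²/10.42 = 10.9351
df = 4
p-value (upper-tail) = 0.02730
→ bracket: 0.01<=p<0.05

p-value bracket: 0.01<=p<0.05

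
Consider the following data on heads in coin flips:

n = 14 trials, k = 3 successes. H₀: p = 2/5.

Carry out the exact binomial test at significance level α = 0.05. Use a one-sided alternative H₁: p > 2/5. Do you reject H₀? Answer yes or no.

Exact binomial: n=14, k=3, p₀=2/5=0.4000
P(X≥3) from Σ C(n,i)·p₀^i·(1−p₀)^(n−i)
p-value (one-sided, H₁ greater) = 0.96021
At α=0.05: p ≥ α → fail to reject H₀

reject H₀: no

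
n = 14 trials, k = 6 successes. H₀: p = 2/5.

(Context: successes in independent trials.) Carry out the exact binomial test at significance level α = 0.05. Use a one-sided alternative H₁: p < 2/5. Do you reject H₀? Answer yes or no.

reject H₀: no

Exact binomial: n=14, k=6, p₀=2/5=0.4000
P(X≤6) from Σ C(n,i)·p₀^i·(1−p₀)^(n−i)
p-value (one-sided, H₁ less) = 0.69245
At α=0.05: p ≥ α → fail to reject H₀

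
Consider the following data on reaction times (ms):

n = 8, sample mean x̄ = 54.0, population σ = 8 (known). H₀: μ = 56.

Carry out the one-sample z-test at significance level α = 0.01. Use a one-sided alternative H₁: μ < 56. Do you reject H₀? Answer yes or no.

SE = σ/√n = 8/√8 = 2.8284
z = (x̄−μ₀)/SE = (54.0−56)/2.8284 = -0.7071
p-value (one-sided, H₁ less) = 0.23975
At α=0.01: p ≥ α → fail to reject H₀

reject H₀: no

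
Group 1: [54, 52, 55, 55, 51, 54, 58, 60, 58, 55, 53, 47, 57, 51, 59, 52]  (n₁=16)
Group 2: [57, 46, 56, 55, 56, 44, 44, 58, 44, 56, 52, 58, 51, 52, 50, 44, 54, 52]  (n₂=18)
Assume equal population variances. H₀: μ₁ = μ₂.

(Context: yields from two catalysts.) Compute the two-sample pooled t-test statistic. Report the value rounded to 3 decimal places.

x̄₁=54.438, s₁=3.444, n₁=16
x̄₂=51.611, s₂=5.158, n₂=18
s_p² = [15·3.444² + 17·5.158²]/32 = 19.6942
SE = √(s_p²·(1/16+1/18)) = 1.5248
t = (54.438−51.611)/1.5248 = 1.8536
df = 32

test statistic = 1.854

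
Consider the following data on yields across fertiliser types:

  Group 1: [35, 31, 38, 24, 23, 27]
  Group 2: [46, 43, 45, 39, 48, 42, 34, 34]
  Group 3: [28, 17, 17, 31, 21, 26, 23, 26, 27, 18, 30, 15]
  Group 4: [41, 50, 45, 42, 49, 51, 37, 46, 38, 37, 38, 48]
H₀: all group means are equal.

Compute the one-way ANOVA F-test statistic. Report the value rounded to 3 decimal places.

Group means [29.67, 41.38, 23.25, 43.50], grand mean 34.474
SSB = Σnᵢ(x̄ᵢ−x̄)² = 3009.015; SSW = ΣΣ(x−x̄ᵢ)² = 1026.458
MSB = 3009.015/3 = 1003.0051; MSW = 1026.458/34 = 30.1900
F = MSB/MSW = 33.2231
df = (3, 34)

test statistic = 33.223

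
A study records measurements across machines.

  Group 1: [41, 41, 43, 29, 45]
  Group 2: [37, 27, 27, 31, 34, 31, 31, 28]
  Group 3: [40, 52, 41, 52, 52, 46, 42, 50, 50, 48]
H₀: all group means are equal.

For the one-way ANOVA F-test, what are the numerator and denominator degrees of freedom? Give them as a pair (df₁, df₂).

k = 3 groups, N = 23 total
df = (k−1, N−k) = (3−1, 23−3) = (2, 20)

degrees of freedom = [2, 20]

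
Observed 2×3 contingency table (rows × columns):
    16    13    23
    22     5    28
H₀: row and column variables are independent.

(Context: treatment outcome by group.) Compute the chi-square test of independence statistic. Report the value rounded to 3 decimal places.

Row totals [52, 55], col totals [38, 18, 51], n=107
χ² = (16−18.47)²/18.47 + (13−8.75)²/8.75 + (23−24.79)²/24.79 + (22−19.53)²/19.53 + (5−9.25)²/9.25 + (28−26.21)²/26.21 = 4.9129
df = 2

test statistic = 4.913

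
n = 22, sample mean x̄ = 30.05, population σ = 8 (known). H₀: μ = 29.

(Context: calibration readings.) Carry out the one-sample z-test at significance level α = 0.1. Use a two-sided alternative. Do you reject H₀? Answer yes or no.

reject H₀: no

SE = σ/√n = 8/√22 = 1.7056
z = (x̄−μ₀)/SE = (30.05−29)/1.7056 = 0.6156
p-value (two-sided) = 0.53815
At α=0.1: p ≥ α → fail to reject H₀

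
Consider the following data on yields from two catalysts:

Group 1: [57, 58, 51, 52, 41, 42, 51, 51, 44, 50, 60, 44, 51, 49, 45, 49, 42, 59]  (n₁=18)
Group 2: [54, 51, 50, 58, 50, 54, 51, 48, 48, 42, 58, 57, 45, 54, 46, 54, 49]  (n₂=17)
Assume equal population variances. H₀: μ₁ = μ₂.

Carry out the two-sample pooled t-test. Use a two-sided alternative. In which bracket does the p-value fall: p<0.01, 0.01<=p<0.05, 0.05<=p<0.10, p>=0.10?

x̄₁=49.778, s₁=5.986, n₁=18
x̄₂=51.118, s₂=4.581, n₂=17
s_p² = [17·5.986² + 16·4.581²]/33 = 28.6326
SE = √(s_p²·(1/18+1/17)) = 1.8097
t = (49.778−51.118)/1.8097 = -0.7404
df = 33
p-value (two-sided) = 0.46430
→ bracket: p>=0.10

p-value bracket: p>=0.10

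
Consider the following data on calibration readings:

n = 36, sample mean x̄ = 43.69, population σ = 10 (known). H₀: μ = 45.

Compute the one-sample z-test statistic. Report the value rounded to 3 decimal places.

SE = σ/√n = 10/√36 = 1.6667
z = (x̄−μ₀)/SE = (43.69−45)/1.6667 = -0.7860

test statistic = -0.786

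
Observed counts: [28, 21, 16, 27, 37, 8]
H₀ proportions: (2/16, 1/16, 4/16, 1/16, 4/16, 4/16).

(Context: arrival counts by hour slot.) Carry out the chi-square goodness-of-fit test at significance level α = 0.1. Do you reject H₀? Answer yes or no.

reject H₀: yes

n = 137; E_i = n·p_i = [17.12, 8.56, 34.25, 8.56, 34.25, 34.25]
χ² = (28−17.12)²/17.12 + (21−8.56)²/8.56 + (16−34.25)²/34.25 + (27−8.56)²/8.56 + (37−34.25)²/34.25 + (8−34.25)²/34.25 = 94.7372
df = 5
p-value (upper-tail) = 0.00000
At α=0.1: p < α → reject H₀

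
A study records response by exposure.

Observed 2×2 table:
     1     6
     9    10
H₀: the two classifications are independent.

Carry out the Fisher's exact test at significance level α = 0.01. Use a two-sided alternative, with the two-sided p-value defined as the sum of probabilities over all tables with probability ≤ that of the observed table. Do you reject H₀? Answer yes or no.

Margins: r₁=7, r₂=19, c₁=10, c₂=16, n=26
p_obs = C(7,1)·C(19,9)/C(26,10); sum pmf over tables with pmf ≤ p_obs
p-value (two-sided) = 0.19039
At α=0.01: p ≥ α → fail to reject H₀

reject H₀: no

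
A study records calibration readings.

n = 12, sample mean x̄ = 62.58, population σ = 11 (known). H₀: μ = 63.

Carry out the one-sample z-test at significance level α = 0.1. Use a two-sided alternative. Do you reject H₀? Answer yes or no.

SE = σ/√n = 11/√12 = 3.1754
z = (x̄−μ₀)/SE = (62.58−63)/3.1754 = -0.1323
p-value (two-sided) = 0.89477
At α=0.1: p ≥ α → fail to reject H₀

reject H₀: no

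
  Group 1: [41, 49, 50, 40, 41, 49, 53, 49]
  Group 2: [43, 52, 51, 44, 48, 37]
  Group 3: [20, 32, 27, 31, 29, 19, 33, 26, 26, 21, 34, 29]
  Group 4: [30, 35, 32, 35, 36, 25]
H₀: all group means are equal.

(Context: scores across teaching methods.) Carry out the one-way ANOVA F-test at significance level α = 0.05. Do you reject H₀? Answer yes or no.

Group means [46.50, 45.83, 27.25, 32.17], grand mean 36.469
SSB = Σnᵢ(x̄ᵢ−x̄)² = 2462.052; SSW = ΣΣ(x−x̄ᵢ)² = 705.917
MSB = 2462.052/3 = 820.6840; MSW = 705.917/28 = 25.2113
F = MSB/MSW = 32.5522
df = (3, 28)
p-value (upper-tail) = 0.00000
At α=0.05: p < α → reject H₀

reject H₀: yes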